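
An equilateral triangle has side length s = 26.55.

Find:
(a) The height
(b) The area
(a) The height splits the triangle into two 30-60-90 halves: h = s·√3/2 = 26.55·1.73205/2 ≈ 45.9859/2 ≈ 22.993
(b) Area = (√3/4)·s² = (√3/4)·26.55² = (√3/4)·704.9025 ≈ 0.433013·704.9025 ≈ 305.232

Height = 22.99, Area = 305.2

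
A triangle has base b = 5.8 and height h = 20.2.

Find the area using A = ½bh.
A = ½·b·h = ½·5.8·20.2 = ½·117.16 = 58.58

Area = 58.58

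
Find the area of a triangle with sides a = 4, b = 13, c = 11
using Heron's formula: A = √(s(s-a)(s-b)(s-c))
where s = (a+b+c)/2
s = (4 + 13 + 11)/2 = 28/2 = 14
s − a = 10, s − b = 1, s − c = 3
s(s−a)(s−b)(s−c) = 14·10·1·3 = 420
Area = √420 ≈ 20.4939

s = 14.0, Area = 20.49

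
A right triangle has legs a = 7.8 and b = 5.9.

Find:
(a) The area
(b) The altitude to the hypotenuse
(a) The legs are perpendicular, so Area = ½·a·b = ½·7.8·5.9 = ½·46.02 = 23.01
(b) Hypotenuse c = √(a² + b²) = √(60.84 + 34.81) = √95.65 ≈ 9.78008
    Area = ½·c·h_c  ⇒  h_c = 2·Area/c = 46.02/9.78008 ≈ 4.70548

Area = 23.01, h_c = 4.705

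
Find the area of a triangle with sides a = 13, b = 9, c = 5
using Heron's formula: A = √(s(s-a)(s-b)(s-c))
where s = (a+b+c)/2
s = (13 + 9 + 5)/2 = 27/2 = 13.5
s − a = 0.5, s − b = 4.5, s − c = 8.5
s(s−a)(s−b)(s−c) = 13.5·0.5·4.5·8.5 = 258.1875
Area = √258.1875 ≈ 16.0682

s = 13.5, Area = 16.07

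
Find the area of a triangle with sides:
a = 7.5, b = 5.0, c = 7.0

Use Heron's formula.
s = (7.5 + 5.0 + 7.0)/2 = 19.5/2 = 9.75
s − a = 2.25, s − b = 4.75, s − c = 2.75
s(s−a)(s−b)(s−c) = 9.75·2.25·4.75·2.75 ≈ 286.559
Area = √286.559 ≈ 16.928

Area = 16.93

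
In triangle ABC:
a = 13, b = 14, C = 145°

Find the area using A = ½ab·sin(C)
A = ½·a·b·sin(C) = ½·13·14·sin(145°)
sin(145°) ≈ 0.573576
A ≈ ½·182·0.573576 = 91·0.573576 ≈ 52.1955

Area = 52.2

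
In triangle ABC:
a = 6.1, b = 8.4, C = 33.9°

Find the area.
Two sides and the included angle (SAS): A = ½·a·b·sin(C) = ½·6.1·8.4·sin(33.9°)
sin(33.9°) ≈ 0.557745
A ≈ ½·51.24·0.557745 = 25.62·0.557745 ≈ 14.2894

Area = 14.29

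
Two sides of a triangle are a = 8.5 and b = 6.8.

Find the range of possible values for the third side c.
Triangle inequality: |a − b| < c < a + b
|a − b| = |8.5 − 6.8| = 1.7
a + b = 8.5 + 6.8 = 15.3

1.7 < c < 15.3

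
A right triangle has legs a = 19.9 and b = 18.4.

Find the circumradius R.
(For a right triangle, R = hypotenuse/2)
Hypotenuse c = √(a² + b²) = √(396.01 + 338.56) = √734.57 ≈ 27.103
R = c/2 ≈ 27.103/2 ≈ 13.5515

R = 13.55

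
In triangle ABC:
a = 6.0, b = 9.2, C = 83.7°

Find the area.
Two sides and the included angle (SAS): A = ½·a·b·sin(C) = ½·6.0·9.2·sin(83.7°)
sin(83.7°) ≈ 0.993961
A ≈ ½·55.2·0.993961 = 27.6·0.993961 ≈ 27.4333

Area = 27.43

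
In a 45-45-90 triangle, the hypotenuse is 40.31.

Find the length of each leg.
In a 45-45-90 triangle hypotenuse = leg·√2, so leg = hypotenuse/√2.
Leg = 40.31/√2 ≈ 40.31/1.41421 ≈ 28.5035

Each leg = 28.5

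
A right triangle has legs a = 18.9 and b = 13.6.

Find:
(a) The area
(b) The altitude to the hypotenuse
(a) The legs are perpendicular, so Area = ½·a·b = ½·18.9·13.6 = ½·257.04 = 128.52
(b) Hypotenuse c = √(a² + b²) = √(357.21 + 184.96) = √542.17 ≈ 23.2845
    Area = ½·c·h_c  ⇒  h_c = 2·Area/c = 257.04/23.2845 ≈ 11.0391

Area = 128.52, h_c = 11.04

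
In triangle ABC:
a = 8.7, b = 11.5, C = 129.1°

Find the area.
Two sides and the included angle (SAS): A = ½·a·b·sin(C) = ½·8.7·11.5·sin(129.1°)
sin(129.1°) ≈ 0.776046
A ≈ ½·100.05·0.776046 = 50.025·0.776046 ≈ 38.8217

Area = 38.82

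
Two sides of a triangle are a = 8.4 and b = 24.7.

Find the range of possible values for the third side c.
Triangle inequality: |a − b| < c < a + b
|a − b| = |8.4 − 24.7| = 16.3
a + b = 8.4 + 24.7 = 33.1

16.3 < c < 33.1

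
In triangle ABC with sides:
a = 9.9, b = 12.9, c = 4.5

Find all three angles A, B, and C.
Law of cosines for each angle (a² = 98.01, b² = 166.41, c² = 20.25):
cos(A) = (b² + c² − a²)/(2bc) = (166.41 + 20.25 − 98.01)/(2·12.9·4.5) = 88.65/116.1 ≈ 0.763566  ⇒  A ≈ 40.2204°
cos(B) = (a² + c² − b²)/(2ac) = (98.01 + 20.25 − 166.41)/(2·9.9·4.5) = -48.15/89.1 ≈ -0.540404  ⇒  B ≈ 122.711°
cos(C) = (a² + b² − c²)/(2ab) = (98.01 + 166.41 − 20.25)/(2·9.9·12.9) = 244.17/255.42 ≈ 0.955955  ⇒  C ≈ 17.0684°
Check: A + B + C ≈ 180°

A = 40.22°, B = 122.7°, C = 17.07°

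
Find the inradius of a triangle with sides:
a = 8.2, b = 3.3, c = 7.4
r = Area/s where s is the semi-perimeter.
s = (8.2 + 3.3 + 7.4)/2 = 18.9/2 = 9.45
Area = √(s(s−a)(s−b)(s−c)) = √(9.45·1.25·6.15·2.05) ≈ √148.926 ≈ 12.2035
r ≈ 12.2035/9.45 ≈ 1.29138

r = 1.291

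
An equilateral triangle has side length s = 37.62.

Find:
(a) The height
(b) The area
(a) The height splits the triangle into two 30-60-90 halves: h = s·√3/2 = 37.62·1.73205/2 ≈ 65.1598/2 ≈ 32.5799
(b) Area = (√3/4)·s² = (√3/4)·37.62² = (√3/4)·1415.2644 ≈ 0.433013·1415.2644 ≈ 612.827

Height = 32.58, Area = 612.8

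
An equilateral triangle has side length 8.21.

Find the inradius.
r = Area/s with s the semi-perimeter.
Area = (√3/4)·8.21² = (√3/4)·67.4041 ≈ 0.433013·67.4041 ≈ 29.1868
s = 3·8.21/2 = 12.315
r ≈ 29.1868/12.315 ≈ 2.37002
(Equivalently r = side/(2√3) = 8.21/3.4641 ≈ 2.37002.)

r = 2.37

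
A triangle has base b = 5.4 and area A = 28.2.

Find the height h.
A = ½·b·h  ⇒  h = 2A/b = 2·28.2/5.4 = 56.4/5.4 ≈ 10.4444

h = 10.44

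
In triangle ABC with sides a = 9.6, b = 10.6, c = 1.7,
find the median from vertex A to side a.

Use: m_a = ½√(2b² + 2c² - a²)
m_a = ½√(2·10.6² + 2·1.7² − 9.6²) = ½√(2·112.36 + 2·2.89 − 92.16) = ½√(224.72 + 5.78 − 92.16) = ½√138.34
√138.34 ≈ 11.7618, so m_a ≈ 5.8809

m_a = 5.881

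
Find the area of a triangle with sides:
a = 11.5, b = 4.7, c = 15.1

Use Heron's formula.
s = (11.5 + 4.7 + 15.1)/2 = 31.3/2 = 15.65
s − a = 4.15, s − b = 10.95, s − c = 0.55
s(s−a)(s−b)(s−c) = 15.65·4.15·10.95·0.55 ≈ 391.146
Area = √391.146 ≈ 19.7774

Area = 19.78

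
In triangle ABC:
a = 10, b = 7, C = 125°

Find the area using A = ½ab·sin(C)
A = ½·a·b·sin(C) = ½·10·7·sin(125°)
sin(125°) ≈ 0.819152
A ≈ ½·70·0.819152 = 35·0.819152 ≈ 28.6703

Area = 28.67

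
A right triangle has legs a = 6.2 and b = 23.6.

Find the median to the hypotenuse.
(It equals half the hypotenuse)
Hypotenuse c = √(a² + b²) = √(38.44 + 556.96) = √595.4 ≈ 24.4008
Median to hypotenuse = c/2 ≈ 24.4008/2 ≈ 12.2004

Median = 12.2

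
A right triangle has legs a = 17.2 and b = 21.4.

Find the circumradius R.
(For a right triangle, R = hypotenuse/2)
Hypotenuse c = √(a² + b²) = √(295.84 + 457.96) = √753.8 ≈ 27.4554
R = c/2 ≈ 27.4554/2 ≈ 13.7277

R = 13.73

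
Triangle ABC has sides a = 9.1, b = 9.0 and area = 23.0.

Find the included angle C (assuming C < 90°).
Area = ½·a·b·sin(C)  ⇒  sin(C) = 2·Area/(a·b) = 2·23.0/(9.1·9.0) = 46/81.9 ≈ 0.561661
C = arcsin(0.561661) ≈ 34.1707° (taking the acute solution since C < 90°)

C = 34.17°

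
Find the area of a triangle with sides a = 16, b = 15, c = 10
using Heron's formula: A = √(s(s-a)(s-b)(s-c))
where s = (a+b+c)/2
s = (16 + 15 + 10)/2 = 41/2 = 20.5
s − a = 4.5, s − b = 5.5, s − c = 10.5
s(s−a)(s−b)(s−c) = 20.5·4.5·5.5·10.5 = 5327.4375
Area = √5327.4375 ≈ 72.9893

s = 20.5, Area = 72.99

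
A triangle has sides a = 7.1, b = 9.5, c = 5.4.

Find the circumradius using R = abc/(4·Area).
First find the area with Heron's formula.
s = (7.1 + 9.5 + 5.4)/2 = 11
Area = √(s(s−a)(s−b)(s−c)) = √(11·3.9·1.5·5.6) ≈ √360.36 ≈ 18.9832
abc = 7.1·9.5·5.4 = 364.23
R = abc/(4·Area) ≈ 364.23/(4·18.9832) = 364.23/75.9326 ≈ 4.79675

R = 4.797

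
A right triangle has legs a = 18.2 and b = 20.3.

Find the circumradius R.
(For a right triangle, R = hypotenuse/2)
Hypotenuse c = √(a² + b²) = √(331.24 + 412.09) = √743.33 ≈ 27.2641
R = c/2 ≈ 27.2641/2 ≈ 13.632

R = 13.63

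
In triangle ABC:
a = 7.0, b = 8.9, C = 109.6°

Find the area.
Two sides and the included angle (SAS): A = ½·a·b·sin(C) = ½·7.0·8.9·sin(109.6°)
sin(109.6°) ≈ 0.942057
A ≈ ½·62.3·0.942057 = 31.15·0.942057 ≈ 29.3451

Area = 29.35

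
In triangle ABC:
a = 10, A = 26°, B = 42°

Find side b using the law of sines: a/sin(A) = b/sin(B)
a/sin(A) = b/sin(B)  ⇒  b = a·sin(B)/sin(A) = 10·sin(42°)/sin(26°)
sin(42°) ≈ 0.669131, sin(26°) ≈ 0.438371
b ≈ 10·0.669131/0.438371 ≈ 6.69131/0.438371 ≈ 15.264

b = 15.26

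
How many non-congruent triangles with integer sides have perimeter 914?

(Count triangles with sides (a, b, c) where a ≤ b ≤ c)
Let a ≤ b ≤ c with a + b + c = 914. The only binding inequality is a + b > c, i.e. 914 − c > c, so c < 914/2; and c ≥ 914/3 since c is the largest side.
So 305 ≤ c ≤ 456. For each c, b runs from ⌈(914 − c)/2⌉ up to c (then a = 914 − b − c satisfies 1 ≤ a ≤ b automatically), giving c − ⌈(914 − c)/2⌉ + 1 choices.
Summing over c: 1 + 3 + 4 + 6 + … + 226 + 228  (152 terms, c = 305, …, 456) = 17404
Check (closed form: nearest integer to p²/48 for even p, (p+3)²/48 for odd p): 914²/48 = 835396/48 ≈ 17404.08 → 17404

17404 triangles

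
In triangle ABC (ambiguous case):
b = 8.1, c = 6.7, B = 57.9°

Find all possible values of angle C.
b/sin(B) = c/sin(C)  ⇒  sin(C) = c·sin(B)/b = 6.7·sin(57.9°)/8.1
sin(57.9°) ≈ 0.847122
sin(C) ≈ 6.7·0.847122/8.1 ≈ 5.67572/8.1 ≈ 0.700706
Candidate 1: C₁ = arcsin(0.700706) ≈ 44.4837°  →  A = 180° − 57.9° − 44.4837° ≈ 77.6163° > 0, valid
Candidate 2: C₂ = 180° − C₁ ≈ 135.516°  →  A = 180° − 57.9° − 135.516° ≈ -13.4163° ≤ 0, not a valid triangle

C = 44.48° (one solution)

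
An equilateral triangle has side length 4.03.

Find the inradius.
r = Area/s with s the semi-perimeter.
Area = (√3/4)·4.03² = (√3/4)·16.2409 ≈ 0.433013·16.2409 ≈ 7.03252
s = 3·4.03/2 = 6.045
r ≈ 7.03252/6.045 ≈ 1.16336
(Equivalently r = side/(2√3) = 4.03/3.4641 ≈ 1.16336.)

r = 1.163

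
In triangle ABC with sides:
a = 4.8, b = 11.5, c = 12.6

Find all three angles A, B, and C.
Law of cosines for each angle (a² = 23.04, b² = 132.25, c² = 158.76):
cos(A) = (b² + c² − a²)/(2bc) = (132.25 + 158.76 − 23.04)/(2·11.5·12.6) = 267.97/289.8 ≈ 0.924672  ⇒  A ≈ 22.381°
cos(B) = (a² + c² − b²)/(2ac) = (23.04 + 158.76 − 132.25)/(2·4.8·12.6) = 49.55/120.96 ≈ 0.40964  ⇒  B ≈ 65.8178°
cos(C) = (a² + b² − c²)/(2ab) = (23.04 + 132.25 − 158.76)/(2·4.8·11.5) = -3.47/110.4 ≈ -0.0314312  ⇒  C ≈ 91.8012°
Check: A + B + C ≈ 180°

A = 22.38°, B = 65.82°, C = 91.8°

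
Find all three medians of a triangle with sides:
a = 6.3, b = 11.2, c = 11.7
Median formula: m_a = ½√(2b² + 2c² − a²) (and cyclically). a² = 39.69, b² = 125.44, c² = 136.89.
m_a = ½√(2·125.44 + 2·136.89 − 39.69) = ½√484.97 ≈ ½·22.022 ≈ 11.011
m_b = ½√(2·39.69 + 2·136.89 − 125.44) = ½√227.72 ≈ ½·15.0904 ≈ 7.5452
m_c = ½√(2·39.69 + 2·125.44 − 136.89) = ½√193.37 ≈ ½·13.9058 ≈ 6.95288

m_a = 11.01, m_b = 7.545, m_c = 6.953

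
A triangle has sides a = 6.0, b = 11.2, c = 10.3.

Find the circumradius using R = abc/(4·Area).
First find the area with Heron's formula.
s = (6.0 + 11.2 + 10.3)/2 = 13.75
Area = √(s(s−a)(s−b)(s−c)) = √(13.75·7.75·2.55·3.45) ≈ √937.484 ≈ 30.6184
abc = 6.0·11.2·10.3 = 692.16
R = abc/(4·Area) ≈ 692.16/(4·30.6184) = 692.16/122.473 ≈ 5.65151

R = 5.652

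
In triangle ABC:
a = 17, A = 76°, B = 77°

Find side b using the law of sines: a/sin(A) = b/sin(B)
a/sin(A) = b/sin(B)  ⇒  b = a·sin(B)/sin(A) = 17·sin(77°)/sin(76°)
sin(77°) ≈ 0.97437, sin(76°) ≈ 0.970296
b ≈ 17·0.97437/0.970296 ≈ 16.5643/0.970296 ≈ 17.0714

b = 17.07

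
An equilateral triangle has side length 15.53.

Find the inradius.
r = Area/s with s the semi-perimeter.
Area = (√3/4)·15.53² = (√3/4)·241.1809 ≈ 0.433013·241.1809 ≈ 104.434
s = 3·15.53/2 = 23.295
r ≈ 104.434/23.295 ≈ 4.48312
(Equivalently r = side/(2√3) = 15.53/3.4641 ≈ 4.48312.)

r = 4.483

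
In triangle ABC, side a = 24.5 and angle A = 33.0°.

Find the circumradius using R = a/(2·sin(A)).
R = a/(2·sin(A)) = 24.5/(2·sin(33.0°))
sin(33.0°) ≈ 0.544639
R ≈ 24.5/(2·0.544639) = 24.5/1.08928 ≈ 22.492

R = 22.49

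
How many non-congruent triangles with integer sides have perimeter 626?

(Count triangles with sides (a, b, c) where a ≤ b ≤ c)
Let a ≤ b ≤ c with a + b + c = 626. The only binding inequality is a + b > c, i.e. 626 − c > c, so c < 626/2; and c ≥ 626/3 since c is the largest side.
So 209 ≤ c ≤ 312. For each c, b runs from ⌈(626 − c)/2⌉ up to c (then a = 626 − b − c satisfies 1 ≤ a ≤ b automatically), giving c − ⌈(626 − c)/2⌉ + 1 choices.
Summing over c: 1 + 3 + 4 + 6 + … + 154 + 156  (104 terms, c = 209, …, 312) = 8164
Check (closed form: nearest integer to p²/48 for even p, (p+3)²/48 for odd p): 626²/48 = 391876/48 ≈ 8164.08 → 8164

8164 triangles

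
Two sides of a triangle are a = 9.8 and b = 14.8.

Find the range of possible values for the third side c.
Triangle inequality: |a − b| < c < a + b
|a − b| = |9.8 − 14.8| = 5
a + b = 9.8 + 14.8 = 24.6

5 < c < 24.6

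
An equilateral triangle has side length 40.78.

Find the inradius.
r = Area/s with s the semi-perimeter.
Area = (√3/4)·40.78² = (√3/4)·1663.0084 ≈ 0.433013·1663.0084 ≈ 720.104
s = 3·40.78/2 = 61.17
r ≈ 720.104/61.17 ≈ 11.7722
(Equivalently r = side/(2√3) = 40.78/3.4641 ≈ 11.7722.)

r = 11.77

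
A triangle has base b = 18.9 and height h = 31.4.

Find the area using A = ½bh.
A = ½·b·h = ½·18.9·31.4 = ½·593.46 = 296.73

Area = 296.73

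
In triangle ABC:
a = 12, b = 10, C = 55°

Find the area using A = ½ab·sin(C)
A = ½·a·b·sin(C) = ½·12·10·sin(55°)
sin(55°) ≈ 0.819152
A ≈ ½·120·0.819152 = 60·0.819152 ≈ 49.1491

Area = 49.15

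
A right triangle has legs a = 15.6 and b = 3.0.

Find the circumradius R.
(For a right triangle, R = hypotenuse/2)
Hypotenuse c = √(a² + b²) = √(243.36 + 9) = √252.36 ≈ 15.8858
R = c/2 ≈ 15.8858/2 ≈ 7.94292

R = 7.943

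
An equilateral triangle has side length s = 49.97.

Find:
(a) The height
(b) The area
(a) The height splits the triangle into two 30-60-90 halves: h = s·√3/2 = 49.97·1.73205/2 ≈ 86.5506/2 ≈ 43.2753
(b) Area = (√3/4)·s² = (√3/4)·49.97² = (√3/4)·2497.0009 ≈ 0.433013·2497.0009 ≈ 1081.23

Height = 43.28, Area = 1081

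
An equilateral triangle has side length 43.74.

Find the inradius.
r = Area/s with s the semi-perimeter.
Area = (√3/4)·43.74² = (√3/4)·1913.1876 ≈ 0.433013·1913.1876 ≈ 828.435
s = 3·43.74/2 = 65.61
r ≈ 828.435/65.61 ≈ 12.6267
(Equivalently r = side/(2√3) = 43.74/3.4641 ≈ 12.6267.)

r = 12.63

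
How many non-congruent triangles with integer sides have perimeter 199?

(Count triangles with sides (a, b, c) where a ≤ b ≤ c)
Let a ≤ b ≤ c with a + b + c = 199. The only binding inequality is a + b > c, i.e. 199 − c > c, so c < 199/2; and c ≥ 199/3 since c is the largest side.
So 67 ≤ c ≤ 99. For each c, b runs from ⌈(199 − c)/2⌉ up to c (then a = 199 − b − c satisfies 1 ≤ a ≤ b automatically), giving c − ⌈(199 − c)/2⌉ + 1 choices.
Summing over c: 2 + 3 + 5 + 6 + … + 48 + 50  (33 terms, c = 67, …, 99) = 850
Check (closed form: nearest integer to p²/48 for even p, (p+3)²/48 for odd p): (199+3)²/48 = 202²/48 = 40804/48 ≈ 850.08 → 850

850 triangles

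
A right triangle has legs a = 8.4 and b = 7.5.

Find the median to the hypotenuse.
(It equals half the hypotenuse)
Hypotenuse c = √(a² + b²) = √(70.56 + 56.25) = √126.81 ≈ 11.261
Median to hypotenuse = c/2 ≈ 11.261/2 ≈ 5.6305

Median = 5.63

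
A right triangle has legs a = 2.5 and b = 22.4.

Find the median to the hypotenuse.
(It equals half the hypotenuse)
Hypotenuse c = √(a² + b²) = √(6.25 + 501.76) = √508.01 ≈ 22.5391
Median to hypotenuse = c/2 ≈ 22.5391/2 ≈ 11.2695

Median = 11.27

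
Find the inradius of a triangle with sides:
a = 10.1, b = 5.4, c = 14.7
r = Area/s where s is the semi-perimeter.
s = (10.1 + 5.4 + 14.7)/2 = 30.2/2 = 15.1
Area = √(s(s−a)(s−b)(s−c)) = √(15.1·5·9.7·0.4) ≈ √292.94 ≈ 17.1155
r ≈ 17.1155/15.1 ≈ 1.13348

r = 1.133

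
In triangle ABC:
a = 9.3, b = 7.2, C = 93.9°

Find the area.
Two sides and the included angle (SAS): A = ½·a·b·sin(C) = ½·9.3·7.2·sin(93.9°)
sin(93.9°) ≈ 0.997684
A ≈ ½·66.96·0.997684 = 33.48·0.997684 ≈ 33.4025

Area = 33.4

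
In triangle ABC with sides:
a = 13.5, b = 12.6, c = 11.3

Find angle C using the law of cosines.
c² = a² + b² − 2ab·cos(C)  ⇒  cos(C) = (a² + b² − c²)/(2ab)
cos(C) = (13.5² + 12.6² − 11.3²)/(2·13.5·12.6) = (182.25 + 158.76 − 127.69)/340.2 = 213.32/340.2 ≈ 0.627043
C = arccos(0.627043) ≈ 51.1677°

C = 51.17°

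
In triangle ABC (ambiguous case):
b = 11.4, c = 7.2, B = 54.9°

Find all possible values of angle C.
b/sin(B) = c/sin(C)  ⇒  sin(C) = c·sin(B)/b = 7.2·sin(54.9°)/11.4
sin(54.9°) ≈ 0.81815
sin(C) ≈ 7.2·0.81815/11.4 ≈ 5.89068/11.4 ≈ 0.516726
Candidate 1: C₁ = arcsin(0.516726) ≈ 31.1129°  →  A = 180° − 54.9° − 31.1129° ≈ 93.9871° > 0, valid
Candidate 2: C₂ = 180° − C₁ ≈ 148.887°  →  A = 180° − 54.9° − 148.887° ≈ -23.7871° ≤ 0, not a valid triangle

C = 31.11° (one solution)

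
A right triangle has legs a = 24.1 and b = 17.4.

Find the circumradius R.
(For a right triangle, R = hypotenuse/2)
Hypotenuse c = √(a² + b²) = √(580.81 + 302.76) = √883.57 ≈ 29.7249
R = c/2 ≈ 29.7249/2 ≈ 14.8625

R = 14.86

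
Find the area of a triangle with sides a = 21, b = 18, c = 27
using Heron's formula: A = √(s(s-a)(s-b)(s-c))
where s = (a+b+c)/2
s = (21 + 18 + 27)/2 = 66/2 = 33
s − a = 12, s − b = 15, s − c = 6
s(s−a)(s−b)(s−c) = 33·12·15·6 = 35640
Area = √35640 ≈ 188.786

s = 33.0, Area = 188.8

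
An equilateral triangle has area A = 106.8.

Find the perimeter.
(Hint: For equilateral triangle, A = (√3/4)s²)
A = (√3/4)s²  ⇒  s² = 4A/√3 = 4·106.8/√3 = 427.2/1.73205 ≈ 246.644
s ≈ √246.644 ≈ 15.7049
Perimeter = 3s ≈ 3·15.7049 ≈ 47.1147

Perimeter = 47.11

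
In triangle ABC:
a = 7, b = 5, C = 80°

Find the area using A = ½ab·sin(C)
A = ½·a·b·sin(C) = ½·7·5·sin(80°)
sin(80°) ≈ 0.984808
A ≈ ½·35·0.984808 = 17.5·0.984808 ≈ 17.2341

Area = 17.23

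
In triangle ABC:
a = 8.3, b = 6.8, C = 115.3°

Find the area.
Two sides and the included angle (SAS): A = ½·a·b·sin(C) = ½·8.3·6.8·sin(115.3°)
sin(115.3°) ≈ 0.904083
A ≈ ½·56.44·0.904083 = 28.22·0.904083 ≈ 25.5132

Area = 25.51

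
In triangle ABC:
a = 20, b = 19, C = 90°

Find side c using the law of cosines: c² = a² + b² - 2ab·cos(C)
c² = 20² + 19² − 2·20·19·cos(90°)
cos(90°) ≈ 0
c² ≈ 400 + 361 − 760·(0) ≈ 761 − 0 ≈ 761
c ≈ √761 ≈ 27.5862

c = 27.59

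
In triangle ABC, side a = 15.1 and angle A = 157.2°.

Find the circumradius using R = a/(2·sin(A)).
R = a/(2·sin(A)) = 15.1/(2·sin(157.2°))
sin(157.2°) ≈ 0.387516
R ≈ 15.1/(2·0.387516) = 15.1/0.775031 ≈ 19.4831

R = 19.48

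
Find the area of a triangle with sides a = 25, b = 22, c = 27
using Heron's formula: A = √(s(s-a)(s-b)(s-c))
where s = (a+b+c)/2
s = (25 + 22 + 27)/2 = 74/2 = 37
s − a = 12, s − b = 15, s − c = 10
s(s−a)(s−b)(s−c) = 37·12·15·10 = 66600
Area = √66600 ≈ 258.07

s = 37.0, Area = 258.1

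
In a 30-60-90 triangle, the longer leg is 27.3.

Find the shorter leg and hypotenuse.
In a 30-60-90 triangle the sides are in ratio 1 : √3 : 2, so short leg = long leg/√3 and hypotenuse = 2·(short leg).
Short leg = 27.3/√3 ≈ 27.3/1.73205 ≈ 15.7617
Hypotenuse = 2·15.7617 ≈ 31.5233

Short leg = 15.76, Hypotenuse = 31.52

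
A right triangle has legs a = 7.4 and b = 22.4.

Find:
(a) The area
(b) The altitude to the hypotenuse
(a) The legs are perpendicular, so Area = ½·a·b = ½·7.4·22.4 = ½·165.76 = 82.88
(b) Hypotenuse c = √(a² + b²) = √(54.76 + 501.76) = √556.52 ≈ 23.5907
    Area = ½·c·h_c  ⇒  h_c = 2·Area/c = 165.76/23.5907 ≈ 7.0265

Area = 82.88, h_c = 7.027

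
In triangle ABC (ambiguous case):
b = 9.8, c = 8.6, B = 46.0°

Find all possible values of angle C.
b/sin(B) = c/sin(C)  ⇒  sin(C) = c·sin(B)/b = 8.6·sin(46.0°)/9.8
sin(46.0°) ≈ 0.71934
sin(C) ≈ 8.6·0.71934/9.8 ≈ 6.18632/9.8 ≈ 0.631257
Candidate 1: C₁ = arcsin(0.631257) ≈ 39.143°  →  A = 180° − 46.0° − 39.143° ≈ 94.857° > 0, valid
Candidate 2: C₂ = 180° − C₁ ≈ 140.857°  →  A = 180° − 46.0° − 140.857° ≈ -6.857° ≤ 0, not a valid triangle

C = 39.14° (one solution)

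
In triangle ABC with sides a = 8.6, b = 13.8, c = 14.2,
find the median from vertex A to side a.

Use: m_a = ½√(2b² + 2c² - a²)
m_a = ½√(2·13.8² + 2·14.2² − 8.6²) = ½√(2·190.44 + 2·201.64 − 73.96) = ½√(380.88 + 403.28 − 73.96) = ½√710.2
√710.2 ≈ 26.6496, so m_a ≈ 13.3248

m_a = 13.32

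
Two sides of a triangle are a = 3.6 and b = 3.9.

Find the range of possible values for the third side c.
Triangle inequality: |a − b| < c < a + b
|a − b| = |3.6 − 3.9| = 0.3
a + b = 3.6 + 3.9 = 7.5

0.3 < c < 7.5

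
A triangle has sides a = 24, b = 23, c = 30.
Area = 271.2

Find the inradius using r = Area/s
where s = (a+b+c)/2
s = (24 + 23 + 30)/2 = 77/2 = 38.5
r = Area/s = 271.2/38.5 ≈ 7.04416

r = 7.044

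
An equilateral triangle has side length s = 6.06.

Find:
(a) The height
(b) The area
(a) The height splits the triangle into two 30-60-90 halves: h = s·√3/2 = 6.06·1.73205/2 ≈ 10.4962/2 ≈ 5.24811
(b) Area = (√3/4)·s² = (√3/4)·6.06² = (√3/4)·36.7236 ≈ 0.433013·36.7236 ≈ 15.9018

Height = 5.248, Area = 15.9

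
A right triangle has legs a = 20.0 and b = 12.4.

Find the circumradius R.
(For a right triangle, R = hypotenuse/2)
Hypotenuse c = √(a² + b²) = √(400 + 153.76) = √553.76 ≈ 23.5321
R = c/2 ≈ 23.5321/2 ≈ 11.7661

R = 11.77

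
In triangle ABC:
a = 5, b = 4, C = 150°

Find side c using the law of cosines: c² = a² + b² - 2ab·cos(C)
c² = 5² + 4² − 2·5·4·cos(150°)
cos(150°) ≈ -0.866025
c² ≈ 25 + 16 − 40·(-0.866025) ≈ 41 + 34.641 ≈ 75.641
c ≈ √75.641 ≈ 8.69718

c = 8.697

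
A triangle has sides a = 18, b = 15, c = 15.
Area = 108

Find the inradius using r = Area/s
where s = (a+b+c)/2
s = (18 + 15 + 15)/2 = 48/2 = 24
r = Area/s = 108/24 ≈ 4.5

r = 4.5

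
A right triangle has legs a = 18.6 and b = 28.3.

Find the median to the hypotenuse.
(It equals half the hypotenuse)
Hypotenuse c = √(a² + b²) = √(345.96 + 800.89) = √1146.85 ≈ 33.8652
Median to hypotenuse = c/2 ≈ 33.8652/2 ≈ 16.9326

Median = 16.93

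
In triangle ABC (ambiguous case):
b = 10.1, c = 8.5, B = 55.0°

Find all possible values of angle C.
b/sin(B) = c/sin(C)  ⇒  sin(C) = c·sin(B)/b = 8.5·sin(55.0°)/10.1
sin(55.0°) ≈ 0.819152
sin(C) ≈ 8.5·0.819152/10.1 ≈ 6.96279/10.1 ≈ 0.689385
Candidate 1: C₁ = arcsin(0.689385) ≈ 43.5815°  →  A = 180° − 55.0° − 43.5815° ≈ 81.4185° > 0, valid
Candidate 2: C₂ = 180° − C₁ ≈ 136.419°  →  A = 180° − 55.0° − 136.419° ≈ -11.4185° ≤ 0, not a valid triangle

C = 43.58° (one solution)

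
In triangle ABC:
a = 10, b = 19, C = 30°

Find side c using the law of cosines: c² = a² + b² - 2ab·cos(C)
c² = 10² + 19² − 2·10·19·cos(30°)
cos(30°) ≈ 0.866025
c² ≈ 100 + 361 − 380·(0.866025) ≈ 461 − 329.09 ≈ 131.91
c ≈ √131.91 ≈ 11.4852

c = 11.49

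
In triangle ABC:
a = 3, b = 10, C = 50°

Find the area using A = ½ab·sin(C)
A = ½·a·b·sin(C) = ½·3·10·sin(50°)
sin(50°) ≈ 0.766044
A ≈ ½·30·0.766044 = 15·0.766044 ≈ 11.4907

Area = 11.49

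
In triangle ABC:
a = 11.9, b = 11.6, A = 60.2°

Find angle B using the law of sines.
a/sin(A) = b/sin(B)  ⇒  sin(B) = b·sin(A)/a = 11.6·sin(60.2°)/11.9
sin(60.2°) ≈ 0.867765
sin(B) ≈ 11.6·0.867765/11.9 ≈ 10.0661/11.9 ≈ 0.845889
B = arcsin(0.845889) ≈ 57.7673°
(Since b ≤ a we need B ≤ A, so the obtuse alternative 180° − 57.7673° ≈ 122.233° is rejected.)

B = 57.77°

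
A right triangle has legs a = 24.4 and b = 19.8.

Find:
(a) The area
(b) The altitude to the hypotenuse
(a) The legs are perpendicular, so Area = ½·a·b = ½·24.4·19.8 = ½·483.12 = 241.56
(b) Hypotenuse c = √(a² + b²) = √(595.36 + 392.04) = √987.4 ≈ 31.4229
    Area = ½·c·h_c  ⇒  h_c = 2·Area/c = 483.12/31.4229 ≈ 15.3748

Area = 241.56, h_c = 15.37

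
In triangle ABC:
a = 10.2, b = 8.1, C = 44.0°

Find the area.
Two sides and the included angle (SAS): A = ½·a·b·sin(C) = ½·10.2·8.1·sin(44.0°)
sin(44.0°) ≈ 0.694658
A ≈ ½·82.62·0.694658 = 41.31·0.694658 ≈ 28.6963

Area = 28.7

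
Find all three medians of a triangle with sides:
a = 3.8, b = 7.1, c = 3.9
Median formula: m_a = ½√(2b² + 2c² − a²) (and cyclically). a² = 14.44, b² = 50.41, c² = 15.21.
m_a = ½√(2·50.41 + 2·15.21 − 14.44) = ½√116.8 ≈ ½·10.8074 ≈ 5.4037
m_b = ½√(2·14.44 + 2·15.21 − 50.41) = ½√8.89 ≈ ½·2.98161 ≈ 1.49081
m_c = ½√(2·14.44 + 2·50.41 − 15.21) = ½√114.49 ≈ ½·10.7 ≈ 5.35

m_a = 5.404, m_b = 1.491, m_c = 5.35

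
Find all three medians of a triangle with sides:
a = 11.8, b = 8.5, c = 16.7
Median formula: m_a = ½√(2b² + 2c² − a²) (and cyclically). a² = 139.24, b² = 72.25, c² = 278.89.
m_a = ½√(2·72.25 + 2·278.89 − 139.24) = ½√563.04 ≈ ½·23.7285 ≈ 11.8642
m_b = ½√(2·139.24 + 2·278.89 − 72.25) = ½√764.01 ≈ ½·27.6407 ≈ 13.8204
m_c = ½√(2·139.24 + 2·72.25 − 278.89) = ½√144.09 ≈ ½·12.0037 ≈ 6.00187

m_a = 11.86, m_b = 13.82, m_c = 6.002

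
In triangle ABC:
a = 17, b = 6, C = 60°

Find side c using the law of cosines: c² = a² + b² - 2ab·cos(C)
c² = 17² + 6² − 2·17·6·cos(60°)
cos(60°) ≈ 0.5
c² ≈ 289 + 36 − 204·(0.5) ≈ 325 − 102 ≈ 223
c ≈ √223 ≈ 14.9332

c = 14.93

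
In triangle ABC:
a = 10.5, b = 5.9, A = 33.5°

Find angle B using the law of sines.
a/sin(A) = b/sin(B)  ⇒  sin(B) = b·sin(A)/a = 5.9·sin(33.5°)/10.5
sin(33.5°) ≈ 0.551937
sin(B) ≈ 5.9·0.551937/10.5 ≈ 3.25643/10.5 ≈ 0.310136
B = arcsin(0.310136) ≈ 18.0674°
(Since b ≤ a we need B ≤ A, so the obtuse alternative 180° − 18.0674° ≈ 161.933° is rejected.)

B = 18.07°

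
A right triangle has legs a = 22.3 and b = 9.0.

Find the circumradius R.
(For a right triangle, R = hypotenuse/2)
Hypotenuse c = √(a² + b²) = √(497.29 + 81) = √578.29 ≈ 24.0477
R = c/2 ≈ 24.0477/2 ≈ 12.0238

R = 12.02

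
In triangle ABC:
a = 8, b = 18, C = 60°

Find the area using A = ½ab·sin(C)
A = ½·a·b·sin(C) = ½·8·18·sin(60°)
sin(60°) ≈ 0.866025
A ≈ ½·144·0.866025 = 72·0.866025 ≈ 62.3538

Area = 62.35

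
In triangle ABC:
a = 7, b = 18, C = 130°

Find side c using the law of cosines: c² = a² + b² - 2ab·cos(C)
c² = 7² + 18² − 2·7·18·cos(130°)
cos(130°) ≈ -0.642788
c² ≈ 49 + 324 − 252·(-0.642788) ≈ 373 + 161.982 ≈ 534.982
c ≈ √534.982 ≈ 23.1297

c = 23.13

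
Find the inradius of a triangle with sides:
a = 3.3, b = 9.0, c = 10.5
r = Area/s where s is the semi-perimeter.
s = (3.3 + 9.0 + 10.5)/2 = 22.8/2 = 11.4
Area = √(s(s−a)(s−b)(s−c)) = √(11.4·8.1·2.4·0.9) ≈ √199.454 ≈ 14.1228
r ≈ 14.1228/11.4 ≈ 1.23884

r = 1.239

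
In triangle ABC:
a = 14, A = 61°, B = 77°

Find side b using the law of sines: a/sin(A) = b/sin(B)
a/sin(A) = b/sin(B)  ⇒  b = a·sin(B)/sin(A) = 14·sin(77°)/sin(61°)
sin(77°) ≈ 0.97437, sin(61°) ≈ 0.87462
b ≈ 14·0.97437/0.87462 ≈ 13.6412/0.87462 ≈ 15.5967

b = 15.6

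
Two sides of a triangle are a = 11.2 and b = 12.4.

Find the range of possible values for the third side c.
Triangle inequality: |a − b| < c < a + b
|a − b| = |11.2 − 12.4| = 1.2
a + b = 11.2 + 12.4 = 23.6

1.2 < c < 23.6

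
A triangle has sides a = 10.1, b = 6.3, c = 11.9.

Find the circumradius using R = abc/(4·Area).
First find the area with Heron's formula.
s = (10.1 + 6.3 + 11.9)/2 = 14.15
Area = √(s(s−a)(s−b)(s−c)) = √(14.15·4.05·7.85·2.25) ≈ √1012.19 ≈ 31.815
abc = 10.1·6.3·11.9 = 757.197
R = abc/(4·Area) ≈ 757.197/(4·31.815) = 757.197/127.26 ≈ 5.95

R = 5.95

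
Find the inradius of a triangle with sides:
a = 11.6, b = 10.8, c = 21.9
r = Area/s where s is the semi-perimeter.
s = (11.6 + 10.8 + 21.9)/2 = 44.3/2 = 22.15
Area = √(s(s−a)(s−b)(s−c)) = √(22.15·10.55·11.35·0.25) ≈ √663.074 ≈ 25.7502
r ≈ 25.7502/22.15 ≈ 1.16254

r = 1.163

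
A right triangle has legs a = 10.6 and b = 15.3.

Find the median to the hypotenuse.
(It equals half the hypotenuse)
Hypotenuse c = √(a² + b²) = √(112.36 + 234.09) = √346.45 ≈ 18.6132
Median to hypotenuse = c/2 ≈ 18.6132/2 ≈ 9.30658

Median = 9.307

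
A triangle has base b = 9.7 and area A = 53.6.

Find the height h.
A = ½·b·h  ⇒  h = 2A/b = 2·53.6/9.7 = 107.2/9.7 ≈ 11.0515

h = 11.05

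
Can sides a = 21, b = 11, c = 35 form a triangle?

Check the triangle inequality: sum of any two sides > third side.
a + b vs c: 21 + 11 = 32 ≤ 35  ✗
a + c vs b: 21 + 35 = 56 > 11  ✓
b + c vs a: 11 + 35 = 46 > 21  ✓

No: 21 + 11 = 32 is not > 35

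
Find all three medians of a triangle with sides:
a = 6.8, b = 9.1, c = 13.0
Median formula: m_a = ½√(2b² + 2c² − a²) (and cyclically). a² = 46.24, b² = 82.81, c² = 169.
m_a = ½√(2·82.81 + 2·169 − 46.24) = ½√457.38 ≈ ½·21.3864 ≈ 10.6932
m_b = ½√(2·46.24 + 2·169 − 82.81) = ½√347.67 ≈ ½·18.6459 ≈ 9.32296
m_c = ½√(2·46.24 + 2·82.81 − 169) = ½√89.1 ≈ ½·9.43928 ≈ 4.71964

m_a = 10.69, m_b = 9.323, m_c = 4.72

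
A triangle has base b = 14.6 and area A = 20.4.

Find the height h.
A = ½·b·h  ⇒  h = 2A/b = 2·20.4/14.6 = 40.8/14.6 ≈ 2.79452

h = 2.795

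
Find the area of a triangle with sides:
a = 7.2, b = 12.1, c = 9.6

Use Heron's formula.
s = (7.2 + 12.1 + 9.6)/2 = 28.9/2 = 14.45
s − a = 7.25, s − b = 2.35, s − c = 4.85
s(s−a)(s−b)(s−c) = 14.45·7.25·2.35·4.85 ≈ 1194.03
Area = √1194.03 ≈ 34.5547

Area = 34.55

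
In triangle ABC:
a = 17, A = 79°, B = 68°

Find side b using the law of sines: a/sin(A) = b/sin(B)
a/sin(A) = b/sin(B)  ⇒  b = a·sin(B)/sin(A) = 17·sin(68°)/sin(79°)
sin(68°) ≈ 0.927184, sin(79°) ≈ 0.981627
b ≈ 17·0.927184/0.981627 ≈ 15.7621/0.981627 ≈ 16.0571

b = 16.06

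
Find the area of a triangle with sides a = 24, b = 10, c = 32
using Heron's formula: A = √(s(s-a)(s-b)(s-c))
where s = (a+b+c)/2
s = (24 + 10 + 32)/2 = 66/2 = 33
s − a = 9, s − b = 23, s − c = 1
s(s−a)(s−b)(s−c) = 33·9·23·1 = 6831
Area = √6831 ≈ 82.6499

s = 33.0, Area = 82.65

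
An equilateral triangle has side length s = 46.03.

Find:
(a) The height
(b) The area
(a) The height splits the triangle into two 30-60-90 halves: h = s·√3/2 = 46.03·1.73205/2 ≈ 79.7263/2 ≈ 39.8631
(b) Area = (√3/4)·s² = (√3/4)·46.03² = (√3/4)·2118.7609 ≈ 0.433013·2118.7609 ≈ 917.45

Height = 39.86, Area = 917.5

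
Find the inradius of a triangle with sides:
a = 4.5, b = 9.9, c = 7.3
r = Area/s where s is the semi-perimeter.
s = (4.5 + 9.9 + 7.3)/2 = 21.7/2 = 10.85
Area = √(s(s−a)(s−b)(s−c)) = √(10.85·6.35·0.95·3.55) ≈ √232.357 ≈ 15.2433
r ≈ 15.2433/10.85 ≈ 1.40491

r = 1.405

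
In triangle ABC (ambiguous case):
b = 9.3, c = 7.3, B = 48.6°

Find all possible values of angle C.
b/sin(B) = c/sin(C)  ⇒  sin(C) = c·sin(B)/b = 7.3·sin(48.6°)/9.3
sin(48.6°) ≈ 0.750111
sin(C) ≈ 7.3·0.750111/9.3 ≈ 5.47581/9.3 ≈ 0.588797
Candidate 1: C₁ = arcsin(0.588797) ≈ 36.0717°  →  A = 180° − 48.6° − 36.0717° ≈ 95.3283° > 0, valid
Candidate 2: C₂ = 180° − C₁ ≈ 143.928°  →  A = 180° − 48.6° − 143.928° ≈ -12.5283° ≤ 0, not a valid triangle

C = 36.07° (one solution)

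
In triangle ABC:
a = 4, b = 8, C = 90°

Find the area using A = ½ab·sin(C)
A = ½·a·b·sin(C) = ½·4·8·sin(90°)
sin(90°) ≈ 1
A ≈ ½·32·1 = 16·1 ≈ 16

Area = 16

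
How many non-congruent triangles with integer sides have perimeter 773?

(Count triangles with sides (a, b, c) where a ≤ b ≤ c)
Let a ≤ b ≤ c with a + b + c = 773. The only binding inequality is a + b > c, i.e. 773 − c > c, so c < 773/2; and c ≥ 773/3 since c is the largest side.
So 258 ≤ c ≤ 386. For each c, b runs from ⌈(773 − c)/2⌉ up to c (then a = 773 − b − c satisfies 1 ≤ a ≤ b automatically), giving c − ⌈(773 − c)/2⌉ + 1 choices.
Summing over c: 1 + 3 + 4 + 6 + … + 192 + 193  (129 terms, c = 258, …, 386) = 12545
Check (closed form: nearest integer to p²/48 for even p, (p+3)²/48 for odd p): (773+3)²/48 = 776²/48 = 602176/48 ≈ 12545.33 → 12545

12545 triangles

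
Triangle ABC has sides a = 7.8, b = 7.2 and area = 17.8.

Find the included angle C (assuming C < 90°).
Area = ½·a·b·sin(C)  ⇒  sin(C) = 2·Area/(a·b) = 2·17.8/(7.8·7.2) = 35.6/56.16 ≈ 0.633903
C = arcsin(0.633903) ≈ 39.3387° (taking the acute solution since C < 90°)

C = 39.34°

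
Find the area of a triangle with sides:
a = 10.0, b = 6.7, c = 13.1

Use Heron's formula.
s = (10.0 + 6.7 + 13.1)/2 = 29.8/2 = 14.9
s − a = 4.9, s − b = 8.2, s − c = 1.8
s(s−a)(s−b)(s−c) = 14.9·4.9·8.2·1.8 ≈ 1077.63
Area = √1077.63 ≈ 32.8272

Area = 32.83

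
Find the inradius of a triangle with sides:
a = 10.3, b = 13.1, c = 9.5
r = Area/s where s is the semi-perimeter.
s = (10.3 + 13.1 + 9.5)/2 = 32.9/2 = 16.45
Area = √(s(s−a)(s−b)(s−c)) = √(16.45·6.15·3.35·6.95) ≈ √2355.43 ≈ 48.5328
r ≈ 48.5328/16.45 ≈ 2.95032

r = 2.95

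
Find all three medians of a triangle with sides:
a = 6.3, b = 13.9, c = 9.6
Median formula: m_a = ½√(2b² + 2c² − a²) (and cyclically). a² = 39.69, b² = 193.21, c² = 92.16.
m_a = ½√(2·193.21 + 2·92.16 − 39.69) = ½√531.05 ≈ ½·23.0445 ≈ 11.5223
m_b = ½√(2·39.69 + 2·92.16 − 193.21) = ½√70.49 ≈ ½·8.39583 ≈ 4.19792
m_c = ½√(2·39.69 + 2·193.21 − 92.16) = ½√373.64 ≈ ½·19.3298 ≈ 9.66488

m_a = 11.52, m_b = 4.198, m_c = 9.665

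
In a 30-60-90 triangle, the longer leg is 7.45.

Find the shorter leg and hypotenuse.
In a 30-60-90 triangle the sides are in ratio 1 : √3 : 2, so short leg = long leg/√3 and hypotenuse = 2·(short leg).
Short leg = 7.45/√3 ≈ 7.45/1.73205 ≈ 4.30126
Hypotenuse = 2·4.30126 ≈ 8.60252

Short leg = 4.301, Hypotenuse = 8.603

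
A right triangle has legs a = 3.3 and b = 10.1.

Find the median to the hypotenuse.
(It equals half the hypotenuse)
Hypotenuse c = √(a² + b²) = √(10.89 + 102.01) = √112.9 ≈ 10.6254
Median to hypotenuse = c/2 ≈ 10.6254/2 ≈ 5.31272

Median = 5.313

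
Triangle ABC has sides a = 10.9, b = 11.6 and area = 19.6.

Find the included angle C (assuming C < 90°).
Area = ½·a·b·sin(C)  ⇒  sin(C) = 2·Area/(a·b) = 2·19.6/(10.9·11.6) = 39.2/126.44 ≈ 0.310028
C = arcsin(0.310028) ≈ 18.0609° (taking the acute solution since C < 90°)

C = 18.06°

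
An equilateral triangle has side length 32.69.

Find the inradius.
r = Area/s with s the semi-perimeter.
Area = (√3/4)·32.69² = (√3/4)·1068.6361 ≈ 0.433013·1068.6361 ≈ 462.733
s = 3·32.69/2 = 49.035
r ≈ 462.733/49.035 ≈ 9.43679
(Equivalently r = side/(2√3) = 32.69/3.4641 ≈ 9.43679.)

r = 9.437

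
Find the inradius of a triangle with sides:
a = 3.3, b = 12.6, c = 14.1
r = Area/s where s is the semi-perimeter.
s = (3.3 + 12.6 + 14.1)/2 = 30/2 = 15
Area = √(s(s−a)(s−b)(s−c)) = √(15·11.7·2.4·0.9) ≈ √379.08 ≈ 19.47
r ≈ 19.47/15 ≈ 1.298

r = 1.298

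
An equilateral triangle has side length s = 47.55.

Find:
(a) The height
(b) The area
(a) The height splits the triangle into two 30-60-90 halves: h = s·√3/2 = 47.55·1.73205/2 ≈ 82.359/2 ≈ 41.1795
(b) Area = (√3/4)·s² = (√3/4)·47.55² = (√3/4)·2261.0025 ≈ 0.433013·2261.0025 ≈ 979.043

Height = 41.18, Area = 979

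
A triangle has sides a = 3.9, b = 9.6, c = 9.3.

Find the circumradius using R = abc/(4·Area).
First find the area with Heron's formula.
s = (3.9 + 9.6 + 9.3)/2 = 11.4
Area = √(s(s−a)(s−b)(s−c)) = √(11.4·7.5·1.8·2.1) ≈ √323.19 ≈ 17.9775
abc = 3.9·9.6·9.3 = 348.192
R = abc/(4·Area) ≈ 348.192/(4·17.9775) = 348.192/71.9099 ≈ 4.84206

R = 4.842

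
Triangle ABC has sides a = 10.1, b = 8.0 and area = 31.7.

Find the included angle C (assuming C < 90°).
Area = ½·a·b·sin(C)  ⇒  sin(C) = 2·Area/(a·b) = 2·31.7/(10.1·8.0) = 63.4/80.8 ≈ 0.784653
C = arcsin(0.784653) ≈ 51.6886° (taking the acute solution since C < 90°)

C = 51.69°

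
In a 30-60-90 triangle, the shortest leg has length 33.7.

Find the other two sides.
In a 30-60-90 triangle the sides are in ratio 1 : √3 : 2 (short leg : long leg : hypotenuse).
Long leg = 33.7·√3 ≈ 33.7·1.73205 ≈ 58.3701
Hypotenuse = 2·33.7 = 67.4

Long leg = 33.7√3 = 58.37, Hypotenuse = 67.4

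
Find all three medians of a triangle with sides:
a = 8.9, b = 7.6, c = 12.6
Median formula: m_a = ½√(2b² + 2c² − a²) (and cyclically). a² = 79.21, b² = 57.76, c² = 158.76.
m_a = ½√(2·57.76 + 2·158.76 − 79.21) = ½√353.83 ≈ ½·18.8104 ≈ 9.40518
m_b = ½√(2·79.21 + 2·158.76 − 57.76) = ½√418.18 ≈ ½·20.4494 ≈ 10.2247
m_c = ½√(2·79.21 + 2·57.76 − 158.76) = ½√115.18 ≈ ½·10.7322 ≈ 5.3661

m_a = 9.405, m_b = 10.22, m_c = 5.366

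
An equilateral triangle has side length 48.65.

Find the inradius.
r = Area/s with s the semi-perimeter.
Area = (√3/4)·48.65² = (√3/4)·2366.8225 ≈ 0.433013·2366.8225 ≈ 1024.86
s = 3·48.65/2 = 72.975
r ≈ 1024.86/72.975 ≈ 14.044
(Equivalently r = side/(2√3) = 48.65/3.4641 ≈ 14.044.)

r = 14.04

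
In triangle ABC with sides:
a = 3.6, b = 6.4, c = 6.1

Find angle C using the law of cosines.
c² = a² + b² − 2ab·cos(C)  ⇒  cos(C) = (a² + b² − c²)/(2ab)
cos(C) = (3.6² + 6.4² − 6.1²)/(2·3.6·6.4) = (12.96 + 40.96 − 37.21)/46.08 = 16.71/46.08 ≈ 0.36263
C = arccos(0.36263) ≈ 68.7382°

C = 68.74°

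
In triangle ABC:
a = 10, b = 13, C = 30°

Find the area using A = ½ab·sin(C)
A = ½·a·b·sin(C) = ½·10·13·sin(30°)
sin(30°) ≈ 0.5
A ≈ ½·130·0.5 = 65·0.5 ≈ 32.5

Area = 32.5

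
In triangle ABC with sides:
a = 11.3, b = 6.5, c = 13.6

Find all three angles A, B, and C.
Law of cosines for each angle (a² = 127.69, b² = 42.25, c² = 184.96):
cos(A) = (b² + c² − a²)/(2bc) = (42.25 + 184.96 − 127.69)/(2·6.5·13.6) = 99.52/176.8 ≈ 0.562896  ⇒  A ≈ 55.7437°
cos(B) = (a² + c² − b²)/(2ac) = (127.69 + 184.96 − 42.25)/(2·11.3·13.6) = 270.4/307.36 ≈ 0.87975  ⇒  B ≈ 28.3878°
cos(C) = (a² + b² − c²)/(2ab) = (127.69 + 42.25 − 184.96)/(2·11.3·6.5) = -15.02/146.9 ≈ -0.102246  ⇒  C ≈ 95.8685°
Check: A + B + C ≈ 180°

A = 55.74°, B = 28.39°, C = 95.87°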